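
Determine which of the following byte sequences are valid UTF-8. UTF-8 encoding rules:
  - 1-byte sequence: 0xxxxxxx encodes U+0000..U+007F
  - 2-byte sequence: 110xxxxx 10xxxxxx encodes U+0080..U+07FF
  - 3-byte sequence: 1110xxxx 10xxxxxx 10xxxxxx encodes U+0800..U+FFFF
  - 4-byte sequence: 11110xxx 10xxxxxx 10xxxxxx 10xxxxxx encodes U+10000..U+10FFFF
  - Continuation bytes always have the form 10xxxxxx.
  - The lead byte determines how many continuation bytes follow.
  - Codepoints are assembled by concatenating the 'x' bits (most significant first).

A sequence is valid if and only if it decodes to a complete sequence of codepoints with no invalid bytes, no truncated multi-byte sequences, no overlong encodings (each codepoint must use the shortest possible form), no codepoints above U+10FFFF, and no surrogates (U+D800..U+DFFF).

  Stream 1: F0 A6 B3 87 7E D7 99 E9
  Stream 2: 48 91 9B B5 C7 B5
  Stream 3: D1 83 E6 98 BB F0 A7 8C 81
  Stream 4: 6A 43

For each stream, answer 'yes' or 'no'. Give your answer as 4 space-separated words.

Stream 1: error at byte offset 8. INVALID
Stream 2: error at byte offset 1. INVALID
Stream 3: decodes cleanly. VALID
Stream 4: decodes cleanly. VALID

Answer: no no yes yes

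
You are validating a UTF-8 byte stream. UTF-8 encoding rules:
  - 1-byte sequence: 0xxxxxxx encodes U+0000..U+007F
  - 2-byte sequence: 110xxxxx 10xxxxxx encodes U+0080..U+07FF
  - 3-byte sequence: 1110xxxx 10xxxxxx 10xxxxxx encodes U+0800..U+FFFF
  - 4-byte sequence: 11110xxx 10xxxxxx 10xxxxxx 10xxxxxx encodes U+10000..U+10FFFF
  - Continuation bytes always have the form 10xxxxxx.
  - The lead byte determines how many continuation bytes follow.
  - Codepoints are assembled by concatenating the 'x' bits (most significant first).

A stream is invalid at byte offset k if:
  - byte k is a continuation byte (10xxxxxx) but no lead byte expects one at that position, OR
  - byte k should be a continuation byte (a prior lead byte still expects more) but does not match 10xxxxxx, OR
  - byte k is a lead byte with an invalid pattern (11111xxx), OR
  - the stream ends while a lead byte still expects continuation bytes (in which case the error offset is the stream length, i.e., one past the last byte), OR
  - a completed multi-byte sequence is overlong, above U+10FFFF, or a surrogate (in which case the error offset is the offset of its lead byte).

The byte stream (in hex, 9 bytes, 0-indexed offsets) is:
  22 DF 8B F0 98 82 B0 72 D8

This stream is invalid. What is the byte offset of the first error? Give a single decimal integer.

Answer: 9

Derivation:
Byte[0]=22: 1-byte ASCII. cp=U+0022
Byte[1]=DF: 2-byte lead, need 1 cont bytes. acc=0x1F
Byte[2]=8B: continuation. acc=(acc<<6)|0x0B=0x7CB
Completed: cp=U+07CB (starts at byte 1)
Byte[3]=F0: 4-byte lead, need 3 cont bytes. acc=0x0
Byte[4]=98: continuation. acc=(acc<<6)|0x18=0x18
Byte[5]=82: continuation. acc=(acc<<6)|0x02=0x602
Byte[6]=B0: continuation. acc=(acc<<6)|0x30=0x180B0
Completed: cp=U+180B0 (starts at byte 3)
Byte[7]=72: 1-byte ASCII. cp=U+0072
Byte[8]=D8: 2-byte lead, need 1 cont bytes. acc=0x18
Byte[9]: stream ended, expected continuation. INVALID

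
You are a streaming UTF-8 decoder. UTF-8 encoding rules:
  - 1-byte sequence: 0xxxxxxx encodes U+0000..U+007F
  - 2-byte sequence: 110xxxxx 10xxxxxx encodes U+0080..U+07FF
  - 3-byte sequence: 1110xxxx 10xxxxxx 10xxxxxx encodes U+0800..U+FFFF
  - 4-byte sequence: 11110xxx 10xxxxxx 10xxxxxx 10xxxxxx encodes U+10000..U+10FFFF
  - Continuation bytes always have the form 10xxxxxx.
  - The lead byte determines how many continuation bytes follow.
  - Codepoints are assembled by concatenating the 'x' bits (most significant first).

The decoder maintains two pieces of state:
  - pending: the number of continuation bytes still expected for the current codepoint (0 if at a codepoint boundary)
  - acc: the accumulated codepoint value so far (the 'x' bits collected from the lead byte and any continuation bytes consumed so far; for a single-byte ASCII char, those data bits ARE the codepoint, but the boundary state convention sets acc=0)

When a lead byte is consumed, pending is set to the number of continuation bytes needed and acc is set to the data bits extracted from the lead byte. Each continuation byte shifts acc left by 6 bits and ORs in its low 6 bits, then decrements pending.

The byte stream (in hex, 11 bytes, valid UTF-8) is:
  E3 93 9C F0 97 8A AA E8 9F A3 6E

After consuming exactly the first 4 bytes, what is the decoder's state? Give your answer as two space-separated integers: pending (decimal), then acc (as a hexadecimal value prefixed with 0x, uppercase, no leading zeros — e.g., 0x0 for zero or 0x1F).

Byte[0]=E3: 3-byte lead. pending=2, acc=0x3
Byte[1]=93: continuation. acc=(acc<<6)|0x13=0xD3, pending=1
Byte[2]=9C: continuation. acc=(acc<<6)|0x1C=0x34DC, pending=0
Byte[3]=F0: 4-byte lead. pending=3, acc=0x0

Answer: 3 0x0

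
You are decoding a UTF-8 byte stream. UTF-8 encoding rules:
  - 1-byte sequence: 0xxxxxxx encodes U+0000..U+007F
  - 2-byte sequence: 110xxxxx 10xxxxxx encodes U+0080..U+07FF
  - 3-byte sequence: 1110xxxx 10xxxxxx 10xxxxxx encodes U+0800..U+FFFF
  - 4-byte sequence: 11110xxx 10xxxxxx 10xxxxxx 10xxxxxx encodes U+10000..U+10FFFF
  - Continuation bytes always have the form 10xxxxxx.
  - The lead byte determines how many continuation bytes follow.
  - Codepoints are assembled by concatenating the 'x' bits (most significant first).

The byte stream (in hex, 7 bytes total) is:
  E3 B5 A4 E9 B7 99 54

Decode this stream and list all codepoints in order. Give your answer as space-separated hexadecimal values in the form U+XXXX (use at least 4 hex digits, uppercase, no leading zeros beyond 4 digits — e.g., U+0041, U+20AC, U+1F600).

Answer: U+3D64 U+9DD9 U+0054

Derivation:
Byte[0]=E3: 3-byte lead, need 2 cont bytes. acc=0x3
Byte[1]=B5: continuation. acc=(acc<<6)|0x35=0xF5
Byte[2]=A4: continuation. acc=(acc<<6)|0x24=0x3D64
Completed: cp=U+3D64 (starts at byte 0)
Byte[3]=E9: 3-byte lead, need 2 cont bytes. acc=0x9
Byte[4]=B7: continuation. acc=(acc<<6)|0x37=0x277
Byte[5]=99: continuation. acc=(acc<<6)|0x19=0x9DD9
Completed: cp=U+9DD9 (starts at byte 3)
Byte[6]=54: 1-byte ASCII. cp=U+0054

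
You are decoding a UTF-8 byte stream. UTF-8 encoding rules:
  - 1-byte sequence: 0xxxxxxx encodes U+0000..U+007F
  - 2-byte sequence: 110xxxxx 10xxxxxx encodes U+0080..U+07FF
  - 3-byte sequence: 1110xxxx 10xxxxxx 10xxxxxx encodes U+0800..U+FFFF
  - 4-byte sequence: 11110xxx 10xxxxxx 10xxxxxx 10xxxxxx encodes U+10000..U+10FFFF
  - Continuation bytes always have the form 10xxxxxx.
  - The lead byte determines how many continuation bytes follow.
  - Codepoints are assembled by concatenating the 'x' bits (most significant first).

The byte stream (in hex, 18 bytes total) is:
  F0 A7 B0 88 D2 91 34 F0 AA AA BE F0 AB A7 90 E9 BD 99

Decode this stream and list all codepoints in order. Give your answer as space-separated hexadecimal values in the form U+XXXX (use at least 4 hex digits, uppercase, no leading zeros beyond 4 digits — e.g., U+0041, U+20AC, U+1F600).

Byte[0]=F0: 4-byte lead, need 3 cont bytes. acc=0x0
Byte[1]=A7: continuation. acc=(acc<<6)|0x27=0x27
Byte[2]=B0: continuation. acc=(acc<<6)|0x30=0x9F0
Byte[3]=88: continuation. acc=(acc<<6)|0x08=0x27C08
Completed: cp=U+27C08 (starts at byte 0)
Byte[4]=D2: 2-byte lead, need 1 cont bytes. acc=0x12
Byte[5]=91: continuation. acc=(acc<<6)|0x11=0x491
Completed: cp=U+0491 (starts at byte 4)
Byte[6]=34: 1-byte ASCII. cp=U+0034
Byte[7]=F0: 4-byte lead, need 3 cont bytes. acc=0x0
Byte[8]=AA: continuation. acc=(acc<<6)|0x2A=0x2A
Byte[9]=AA: continuation. acc=(acc<<6)|0x2A=0xAAA
Byte[10]=BE: continuation. acc=(acc<<6)|0x3E=0x2AABE
Completed: cp=U+2AABE (starts at byte 7)
Byte[11]=F0: 4-byte lead, need 3 cont bytes. acc=0x0
Byte[12]=AB: continuation. acc=(acc<<6)|0x2B=0x2B
Byte[13]=A7: continuation. acc=(acc<<6)|0x27=0xAE7
Byte[14]=90: continuation. acc=(acc<<6)|0x10=0x2B9D0
Completed: cp=U+2B9D0 (starts at byte 11)
Byte[15]=E9: 3-byte lead, need 2 cont bytes. acc=0x9
Byte[16]=BD: continuation. acc=(acc<<6)|0x3D=0x27D
Byte[17]=99: continuation. acc=(acc<<6)|0x19=0x9F59
Completed: cp=U+9F59 (starts at byte 15)

Answer: U+27C08 U+0491 U+0034 U+2AABE U+2B9D0 U+9F59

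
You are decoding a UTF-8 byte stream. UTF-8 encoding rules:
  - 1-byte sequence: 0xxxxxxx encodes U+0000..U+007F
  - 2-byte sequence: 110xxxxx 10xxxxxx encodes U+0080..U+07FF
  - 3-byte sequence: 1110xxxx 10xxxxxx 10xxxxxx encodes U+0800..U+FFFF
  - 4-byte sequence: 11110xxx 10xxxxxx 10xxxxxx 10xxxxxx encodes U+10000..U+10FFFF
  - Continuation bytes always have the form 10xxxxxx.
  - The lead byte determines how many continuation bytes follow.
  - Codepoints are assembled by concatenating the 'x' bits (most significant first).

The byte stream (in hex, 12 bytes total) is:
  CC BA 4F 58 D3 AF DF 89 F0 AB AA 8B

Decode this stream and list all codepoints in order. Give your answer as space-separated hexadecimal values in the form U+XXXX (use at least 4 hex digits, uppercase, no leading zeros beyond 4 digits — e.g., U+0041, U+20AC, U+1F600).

Answer: U+033A U+004F U+0058 U+04EF U+07C9 U+2BA8B

Derivation:
Byte[0]=CC: 2-byte lead, need 1 cont bytes. acc=0xC
Byte[1]=BA: continuation. acc=(acc<<6)|0x3A=0x33A
Completed: cp=U+033A (starts at byte 0)
Byte[2]=4F: 1-byte ASCII. cp=U+004F
Byte[3]=58: 1-byte ASCII. cp=U+0058
Byte[4]=D3: 2-byte lead, need 1 cont bytes. acc=0x13
Byte[5]=AF: continuation. acc=(acc<<6)|0x2F=0x4EF
Completed: cp=U+04EF (starts at byte 4)
Byte[6]=DF: 2-byte lead, need 1 cont bytes. acc=0x1F
Byte[7]=89: continuation. acc=(acc<<6)|0x09=0x7C9
Completed: cp=U+07C9 (starts at byte 6)
Byte[8]=F0: 4-byte lead, need 3 cont bytes. acc=0x0
Byte[9]=AB: continuation. acc=(acc<<6)|0x2B=0x2B
Byte[10]=AA: continuation. acc=(acc<<6)|0x2A=0xAEA
Byte[11]=8B: continuation. acc=(acc<<6)|0x0B=0x2BA8B
Completed: cp=U+2BA8B (starts at byte 8)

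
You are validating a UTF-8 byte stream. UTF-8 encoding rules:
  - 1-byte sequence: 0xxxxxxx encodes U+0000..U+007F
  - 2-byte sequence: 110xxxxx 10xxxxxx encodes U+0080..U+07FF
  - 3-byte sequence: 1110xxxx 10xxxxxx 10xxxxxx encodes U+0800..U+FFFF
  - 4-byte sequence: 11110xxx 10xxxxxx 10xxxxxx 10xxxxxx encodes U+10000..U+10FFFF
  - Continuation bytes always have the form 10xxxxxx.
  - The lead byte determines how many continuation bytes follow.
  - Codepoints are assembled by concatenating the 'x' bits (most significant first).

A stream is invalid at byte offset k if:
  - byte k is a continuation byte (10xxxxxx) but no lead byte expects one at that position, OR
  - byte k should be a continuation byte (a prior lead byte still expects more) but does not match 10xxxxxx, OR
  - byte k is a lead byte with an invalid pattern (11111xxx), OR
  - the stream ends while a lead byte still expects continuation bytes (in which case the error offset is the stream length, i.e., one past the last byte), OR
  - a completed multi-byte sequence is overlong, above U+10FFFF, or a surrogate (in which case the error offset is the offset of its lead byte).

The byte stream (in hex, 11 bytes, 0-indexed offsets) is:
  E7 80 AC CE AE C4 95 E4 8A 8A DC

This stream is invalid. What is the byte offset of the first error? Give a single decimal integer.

Answer: 11

Derivation:
Byte[0]=E7: 3-byte lead, need 2 cont bytes. acc=0x7
Byte[1]=80: continuation. acc=(acc<<6)|0x00=0x1C0
Byte[2]=AC: continuation. acc=(acc<<6)|0x2C=0x702C
Completed: cp=U+702C (starts at byte 0)
Byte[3]=CE: 2-byte lead, need 1 cont bytes. acc=0xE
Byte[4]=AE: continuation. acc=(acc<<6)|0x2E=0x3AE
Completed: cp=U+03AE (starts at byte 3)
Byte[5]=C4: 2-byte lead, need 1 cont bytes. acc=0x4
Byte[6]=95: continuation. acc=(acc<<6)|0x15=0x115
Completed: cp=U+0115 (starts at byte 5)
Byte[7]=E4: 3-byte lead, need 2 cont bytes. acc=0x4
Byte[8]=8A: continuation. acc=(acc<<6)|0x0A=0x10A
Byte[9]=8A: continuation. acc=(acc<<6)|0x0A=0x428A
Completed: cp=U+428A (starts at byte 7)
Byte[10]=DC: 2-byte lead, need 1 cont bytes. acc=0x1C
Byte[11]: stream ended, expected continuation. INVALID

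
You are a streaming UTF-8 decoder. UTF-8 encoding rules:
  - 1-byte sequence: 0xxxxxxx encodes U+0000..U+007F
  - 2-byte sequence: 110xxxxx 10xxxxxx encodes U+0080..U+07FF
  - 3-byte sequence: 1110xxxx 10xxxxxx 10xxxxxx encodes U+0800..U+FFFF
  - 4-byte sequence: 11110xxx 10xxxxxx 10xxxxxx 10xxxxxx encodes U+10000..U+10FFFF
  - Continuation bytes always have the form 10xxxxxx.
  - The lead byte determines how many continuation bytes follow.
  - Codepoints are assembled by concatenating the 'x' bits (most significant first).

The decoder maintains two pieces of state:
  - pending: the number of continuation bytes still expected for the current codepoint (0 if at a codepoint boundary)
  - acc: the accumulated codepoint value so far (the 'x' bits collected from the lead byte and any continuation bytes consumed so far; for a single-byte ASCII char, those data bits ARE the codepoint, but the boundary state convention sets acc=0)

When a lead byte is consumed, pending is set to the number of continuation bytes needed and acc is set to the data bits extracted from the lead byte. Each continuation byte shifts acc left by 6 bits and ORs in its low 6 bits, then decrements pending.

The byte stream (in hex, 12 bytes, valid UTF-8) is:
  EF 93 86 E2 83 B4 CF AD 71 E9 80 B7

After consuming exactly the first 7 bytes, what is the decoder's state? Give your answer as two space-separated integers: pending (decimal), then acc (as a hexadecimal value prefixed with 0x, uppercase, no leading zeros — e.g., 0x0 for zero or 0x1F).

Answer: 1 0xF

Derivation:
Byte[0]=EF: 3-byte lead. pending=2, acc=0xF
Byte[1]=93: continuation. acc=(acc<<6)|0x13=0x3D3, pending=1
Byte[2]=86: continuation. acc=(acc<<6)|0x06=0xF4C6, pending=0
Byte[3]=E2: 3-byte lead. pending=2, acc=0x2
Byte[4]=83: continuation. acc=(acc<<6)|0x03=0x83, pending=1
Byte[5]=B4: continuation. acc=(acc<<6)|0x34=0x20F4, pending=0
Byte[6]=CF: 2-byte lead. pending=1, acc=0xF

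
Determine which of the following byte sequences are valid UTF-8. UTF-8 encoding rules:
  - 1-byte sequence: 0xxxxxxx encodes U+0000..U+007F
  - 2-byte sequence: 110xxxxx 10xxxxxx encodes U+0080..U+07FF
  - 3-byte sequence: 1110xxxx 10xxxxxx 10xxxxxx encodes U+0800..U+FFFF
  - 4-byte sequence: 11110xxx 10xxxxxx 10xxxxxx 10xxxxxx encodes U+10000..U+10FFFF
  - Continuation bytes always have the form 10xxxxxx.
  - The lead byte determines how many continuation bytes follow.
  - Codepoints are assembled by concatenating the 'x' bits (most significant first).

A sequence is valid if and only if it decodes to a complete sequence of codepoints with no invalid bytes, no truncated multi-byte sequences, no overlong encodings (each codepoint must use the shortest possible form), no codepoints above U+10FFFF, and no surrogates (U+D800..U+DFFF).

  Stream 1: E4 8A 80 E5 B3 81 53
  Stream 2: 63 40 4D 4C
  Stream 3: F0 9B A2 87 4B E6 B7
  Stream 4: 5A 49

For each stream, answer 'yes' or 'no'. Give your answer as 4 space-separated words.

Answer: yes yes no yes

Derivation:
Stream 1: decodes cleanly. VALID
Stream 2: decodes cleanly. VALID
Stream 3: error at byte offset 7. INVALID
Stream 4: decodes cleanly. VALID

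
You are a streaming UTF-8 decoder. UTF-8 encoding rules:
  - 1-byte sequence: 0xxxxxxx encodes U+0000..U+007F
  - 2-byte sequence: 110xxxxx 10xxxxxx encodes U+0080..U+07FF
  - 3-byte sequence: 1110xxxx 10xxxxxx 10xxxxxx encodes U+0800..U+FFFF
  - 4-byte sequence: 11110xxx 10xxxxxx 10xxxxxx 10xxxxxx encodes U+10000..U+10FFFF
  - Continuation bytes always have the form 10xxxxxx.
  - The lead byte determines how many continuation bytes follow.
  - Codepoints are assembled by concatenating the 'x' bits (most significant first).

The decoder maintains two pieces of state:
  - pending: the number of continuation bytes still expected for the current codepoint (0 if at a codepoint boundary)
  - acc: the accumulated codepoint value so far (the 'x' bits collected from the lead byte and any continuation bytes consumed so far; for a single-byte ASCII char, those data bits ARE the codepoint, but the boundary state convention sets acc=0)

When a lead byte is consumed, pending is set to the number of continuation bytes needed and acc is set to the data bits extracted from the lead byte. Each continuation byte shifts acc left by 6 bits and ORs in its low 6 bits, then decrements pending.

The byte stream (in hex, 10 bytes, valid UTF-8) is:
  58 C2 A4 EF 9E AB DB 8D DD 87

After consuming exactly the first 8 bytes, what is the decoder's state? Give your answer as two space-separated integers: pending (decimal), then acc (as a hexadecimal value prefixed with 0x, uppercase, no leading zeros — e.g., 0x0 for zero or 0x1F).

Answer: 0 0x6CD

Derivation:
Byte[0]=58: 1-byte. pending=0, acc=0x0
Byte[1]=C2: 2-byte lead. pending=1, acc=0x2
Byte[2]=A4: continuation. acc=(acc<<6)|0x24=0xA4, pending=0
Byte[3]=EF: 3-byte lead. pending=2, acc=0xF
Byte[4]=9E: continuation. acc=(acc<<6)|0x1E=0x3DE, pending=1
Byte[5]=AB: continuation. acc=(acc<<6)|0x2B=0xF7AB, pending=0
Byte[6]=DB: 2-byte lead. pending=1, acc=0x1B
Byte[7]=8D: continuation. acc=(acc<<6)|0x0D=0x6CD, pending=0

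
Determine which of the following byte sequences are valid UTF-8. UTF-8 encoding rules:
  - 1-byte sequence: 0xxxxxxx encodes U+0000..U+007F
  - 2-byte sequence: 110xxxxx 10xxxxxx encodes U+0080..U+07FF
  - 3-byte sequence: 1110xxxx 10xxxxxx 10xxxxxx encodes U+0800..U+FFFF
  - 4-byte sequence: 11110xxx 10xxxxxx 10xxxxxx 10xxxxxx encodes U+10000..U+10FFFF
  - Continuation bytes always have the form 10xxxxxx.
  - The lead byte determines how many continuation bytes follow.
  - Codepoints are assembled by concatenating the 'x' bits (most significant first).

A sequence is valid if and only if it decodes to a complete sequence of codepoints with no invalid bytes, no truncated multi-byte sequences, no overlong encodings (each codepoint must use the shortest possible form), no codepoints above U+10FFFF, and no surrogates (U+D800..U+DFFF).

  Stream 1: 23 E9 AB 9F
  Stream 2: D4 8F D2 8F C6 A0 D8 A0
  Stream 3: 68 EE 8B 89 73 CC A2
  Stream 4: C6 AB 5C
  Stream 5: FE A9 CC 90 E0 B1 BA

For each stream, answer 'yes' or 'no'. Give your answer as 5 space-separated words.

Stream 1: decodes cleanly. VALID
Stream 2: decodes cleanly. VALID
Stream 3: decodes cleanly. VALID
Stream 4: decodes cleanly. VALID
Stream 5: error at byte offset 0. INVALID

Answer: yes yes yes yes no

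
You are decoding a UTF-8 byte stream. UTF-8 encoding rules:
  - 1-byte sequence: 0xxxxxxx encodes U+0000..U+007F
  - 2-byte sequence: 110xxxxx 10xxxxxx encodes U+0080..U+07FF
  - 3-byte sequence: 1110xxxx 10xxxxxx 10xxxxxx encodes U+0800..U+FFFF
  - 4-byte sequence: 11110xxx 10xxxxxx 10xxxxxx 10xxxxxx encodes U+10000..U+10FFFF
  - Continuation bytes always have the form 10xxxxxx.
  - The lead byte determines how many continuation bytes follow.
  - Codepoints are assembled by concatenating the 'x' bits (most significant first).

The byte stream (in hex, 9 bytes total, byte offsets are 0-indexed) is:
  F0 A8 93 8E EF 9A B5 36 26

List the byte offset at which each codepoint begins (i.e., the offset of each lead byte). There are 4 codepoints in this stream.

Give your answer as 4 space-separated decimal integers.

Answer: 0 4 7 8

Derivation:
Byte[0]=F0: 4-byte lead, need 3 cont bytes. acc=0x0
Byte[1]=A8: continuation. acc=(acc<<6)|0x28=0x28
Byte[2]=93: continuation. acc=(acc<<6)|0x13=0xA13
Byte[3]=8E: continuation. acc=(acc<<6)|0x0E=0x284CE
Completed: cp=U+284CE (starts at byte 0)
Byte[4]=EF: 3-byte lead, need 2 cont bytes. acc=0xF
Byte[5]=9A: continuation. acc=(acc<<6)|0x1A=0x3DA
Byte[6]=B5: continuation. acc=(acc<<6)|0x35=0xF6B5
Completed: cp=U+F6B5 (starts at byte 4)
Byte[7]=36: 1-byte ASCII. cp=U+0036
Byte[8]=26: 1-byte ASCII. cp=U+0026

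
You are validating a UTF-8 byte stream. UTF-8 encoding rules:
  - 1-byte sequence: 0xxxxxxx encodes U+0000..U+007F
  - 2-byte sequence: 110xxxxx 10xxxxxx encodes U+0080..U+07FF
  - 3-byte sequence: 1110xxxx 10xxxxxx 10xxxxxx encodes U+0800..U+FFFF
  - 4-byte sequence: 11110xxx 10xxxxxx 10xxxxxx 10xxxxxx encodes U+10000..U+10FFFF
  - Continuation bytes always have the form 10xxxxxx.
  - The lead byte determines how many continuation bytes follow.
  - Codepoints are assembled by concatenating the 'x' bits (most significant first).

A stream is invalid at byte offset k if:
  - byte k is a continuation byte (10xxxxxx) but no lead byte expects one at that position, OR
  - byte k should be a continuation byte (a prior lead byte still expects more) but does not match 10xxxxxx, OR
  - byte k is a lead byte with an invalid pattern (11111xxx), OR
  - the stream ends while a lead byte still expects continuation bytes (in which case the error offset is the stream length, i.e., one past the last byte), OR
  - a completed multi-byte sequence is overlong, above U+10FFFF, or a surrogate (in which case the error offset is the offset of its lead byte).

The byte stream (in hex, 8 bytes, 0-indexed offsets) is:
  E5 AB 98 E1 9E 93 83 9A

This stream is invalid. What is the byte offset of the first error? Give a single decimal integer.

Answer: 6

Derivation:
Byte[0]=E5: 3-byte lead, need 2 cont bytes. acc=0x5
Byte[1]=AB: continuation. acc=(acc<<6)|0x2B=0x16B
Byte[2]=98: continuation. acc=(acc<<6)|0x18=0x5AD8
Completed: cp=U+5AD8 (starts at byte 0)
Byte[3]=E1: 3-byte lead, need 2 cont bytes. acc=0x1
Byte[4]=9E: continuation. acc=(acc<<6)|0x1E=0x5E
Byte[5]=93: continuation. acc=(acc<<6)|0x13=0x1793
Completed: cp=U+1793 (starts at byte 3)
Byte[6]=83: INVALID lead byte (not 0xxx/110x/1110/11110)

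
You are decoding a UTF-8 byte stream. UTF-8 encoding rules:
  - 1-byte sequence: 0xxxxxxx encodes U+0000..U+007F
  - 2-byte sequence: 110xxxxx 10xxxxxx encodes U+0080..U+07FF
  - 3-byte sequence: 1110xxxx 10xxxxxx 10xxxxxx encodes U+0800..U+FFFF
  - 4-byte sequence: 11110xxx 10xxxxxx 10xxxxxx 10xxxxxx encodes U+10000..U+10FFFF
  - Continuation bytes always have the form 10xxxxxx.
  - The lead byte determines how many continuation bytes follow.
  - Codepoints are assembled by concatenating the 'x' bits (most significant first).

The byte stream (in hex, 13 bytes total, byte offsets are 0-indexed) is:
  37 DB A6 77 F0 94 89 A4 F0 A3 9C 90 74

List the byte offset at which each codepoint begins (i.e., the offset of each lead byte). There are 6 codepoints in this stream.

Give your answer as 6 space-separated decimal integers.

Answer: 0 1 3 4 8 12

Derivation:
Byte[0]=37: 1-byte ASCII. cp=U+0037
Byte[1]=DB: 2-byte lead, need 1 cont bytes. acc=0x1B
Byte[2]=A6: continuation. acc=(acc<<6)|0x26=0x6E6
Completed: cp=U+06E6 (starts at byte 1)
Byte[3]=77: 1-byte ASCII. cp=U+0077
Byte[4]=F0: 4-byte lead, need 3 cont bytes. acc=0x0
Byte[5]=94: continuation. acc=(acc<<6)|0x14=0x14
Byte[6]=89: continuation. acc=(acc<<6)|0x09=0x509
Byte[7]=A4: continuation. acc=(acc<<6)|0x24=0x14264
Completed: cp=U+14264 (starts at byte 4)
Byte[8]=F0: 4-byte lead, need 3 cont bytes. acc=0x0
Byte[9]=A3: continuation. acc=(acc<<6)|0x23=0x23
Byte[10]=9C: continuation. acc=(acc<<6)|0x1C=0x8DC
Byte[11]=90: continuation. acc=(acc<<6)|0x10=0x23710
Completed: cp=U+23710 (starts at byte 8)
Byte[12]=74: 1-byte ASCII. cp=U+0074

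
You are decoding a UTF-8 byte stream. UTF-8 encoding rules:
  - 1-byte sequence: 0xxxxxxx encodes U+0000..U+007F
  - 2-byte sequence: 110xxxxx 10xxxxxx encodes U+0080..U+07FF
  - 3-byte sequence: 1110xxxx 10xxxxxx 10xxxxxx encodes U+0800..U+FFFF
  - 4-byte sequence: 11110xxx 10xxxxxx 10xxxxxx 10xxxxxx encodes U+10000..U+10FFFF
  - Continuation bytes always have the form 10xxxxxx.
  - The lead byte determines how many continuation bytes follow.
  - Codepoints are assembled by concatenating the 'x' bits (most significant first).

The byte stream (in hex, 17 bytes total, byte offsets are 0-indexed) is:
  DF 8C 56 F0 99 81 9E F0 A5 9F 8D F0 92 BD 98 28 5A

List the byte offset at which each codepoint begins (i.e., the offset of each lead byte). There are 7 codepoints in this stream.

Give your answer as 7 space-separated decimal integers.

Answer: 0 2 3 7 11 15 16

Derivation:
Byte[0]=DF: 2-byte lead, need 1 cont bytes. acc=0x1F
Byte[1]=8C: continuation. acc=(acc<<6)|0x0C=0x7CC
Completed: cp=U+07CC (starts at byte 0)
Byte[2]=56: 1-byte ASCII. cp=U+0056
Byte[3]=F0: 4-byte lead, need 3 cont bytes. acc=0x0
Byte[4]=99: continuation. acc=(acc<<6)|0x19=0x19
Byte[5]=81: continuation. acc=(acc<<6)|0x01=0x641
Byte[6]=9E: continuation. acc=(acc<<6)|0x1E=0x1905E
Completed: cp=U+1905E (starts at byte 3)
Byte[7]=F0: 4-byte lead, need 3 cont bytes. acc=0x0
Byte[8]=A5: continuation. acc=(acc<<6)|0x25=0x25
Byte[9]=9F: continuation. acc=(acc<<6)|0x1F=0x95F
Byte[10]=8D: continuation. acc=(acc<<6)|0x0D=0x257CD
Completed: cp=U+257CD (starts at byte 7)
Byte[11]=F0: 4-byte lead, need 3 cont bytes. acc=0x0
Byte[12]=92: continuation. acc=(acc<<6)|0x12=0x12
Byte[13]=BD: continuation. acc=(acc<<6)|0x3D=0x4BD
Byte[14]=98: continuation. acc=(acc<<6)|0x18=0x12F58
Completed: cp=U+12F58 (starts at byte 11)
Byte[15]=28: 1-byte ASCII. cp=U+0028
Byte[16]=5A: 1-byte ASCII. cp=U+005A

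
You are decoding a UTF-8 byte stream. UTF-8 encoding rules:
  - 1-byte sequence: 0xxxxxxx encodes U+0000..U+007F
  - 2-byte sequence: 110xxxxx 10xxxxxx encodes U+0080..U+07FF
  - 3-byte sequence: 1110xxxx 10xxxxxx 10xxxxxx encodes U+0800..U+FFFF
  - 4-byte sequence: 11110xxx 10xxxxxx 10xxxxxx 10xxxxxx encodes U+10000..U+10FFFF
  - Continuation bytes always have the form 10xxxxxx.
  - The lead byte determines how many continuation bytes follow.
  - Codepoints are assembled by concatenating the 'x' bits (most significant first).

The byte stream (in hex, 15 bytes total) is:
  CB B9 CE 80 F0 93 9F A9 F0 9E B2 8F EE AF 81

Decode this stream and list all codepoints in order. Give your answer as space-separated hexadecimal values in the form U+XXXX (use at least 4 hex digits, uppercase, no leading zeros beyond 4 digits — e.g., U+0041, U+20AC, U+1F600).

Byte[0]=CB: 2-byte lead, need 1 cont bytes. acc=0xB
Byte[1]=B9: continuation. acc=(acc<<6)|0x39=0x2F9
Completed: cp=U+02F9 (starts at byte 0)
Byte[2]=CE: 2-byte lead, need 1 cont bytes. acc=0xE
Byte[3]=80: continuation. acc=(acc<<6)|0x00=0x380
Completed: cp=U+0380 (starts at byte 2)
Byte[4]=F0: 4-byte lead, need 3 cont bytes. acc=0x0
Byte[5]=93: continuation. acc=(acc<<6)|0x13=0x13
Byte[6]=9F: continuation. acc=(acc<<6)|0x1F=0x4DF
Byte[7]=A9: continuation. acc=(acc<<6)|0x29=0x137E9
Completed: cp=U+137E9 (starts at byte 4)
Byte[8]=F0: 4-byte lead, need 3 cont bytes. acc=0x0
Byte[9]=9E: continuation. acc=(acc<<6)|0x1E=0x1E
Byte[10]=B2: continuation. acc=(acc<<6)|0x32=0x7B2
Byte[11]=8F: continuation. acc=(acc<<6)|0x0F=0x1EC8F
Completed: cp=U+1EC8F (starts at byte 8)
Byte[12]=EE: 3-byte lead, need 2 cont bytes. acc=0xE
Byte[13]=AF: continuation. acc=(acc<<6)|0x2F=0x3AF
Byte[14]=81: continuation. acc=(acc<<6)|0x01=0xEBC1
Completed: cp=U+EBC1 (starts at byte 12)

Answer: U+02F9 U+0380 U+137E9 U+1EC8F U+EBC1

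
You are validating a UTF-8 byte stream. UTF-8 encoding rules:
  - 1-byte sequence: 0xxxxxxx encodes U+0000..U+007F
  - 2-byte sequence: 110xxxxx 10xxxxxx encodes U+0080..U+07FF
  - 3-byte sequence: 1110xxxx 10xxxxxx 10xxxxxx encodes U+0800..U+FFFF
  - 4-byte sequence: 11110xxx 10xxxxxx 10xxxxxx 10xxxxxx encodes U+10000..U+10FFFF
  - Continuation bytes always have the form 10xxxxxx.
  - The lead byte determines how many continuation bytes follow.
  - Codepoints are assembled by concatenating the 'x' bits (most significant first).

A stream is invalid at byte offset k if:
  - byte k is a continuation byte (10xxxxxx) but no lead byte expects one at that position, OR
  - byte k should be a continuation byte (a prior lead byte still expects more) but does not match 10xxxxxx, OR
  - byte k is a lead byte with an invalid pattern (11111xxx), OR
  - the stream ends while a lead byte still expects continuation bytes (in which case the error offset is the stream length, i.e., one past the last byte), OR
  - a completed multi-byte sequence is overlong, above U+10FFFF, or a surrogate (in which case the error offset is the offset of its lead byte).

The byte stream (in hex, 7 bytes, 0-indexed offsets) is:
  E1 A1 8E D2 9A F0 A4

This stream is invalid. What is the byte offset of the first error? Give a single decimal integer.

Byte[0]=E1: 3-byte lead, need 2 cont bytes. acc=0x1
Byte[1]=A1: continuation. acc=(acc<<6)|0x21=0x61
Byte[2]=8E: continuation. acc=(acc<<6)|0x0E=0x184E
Completed: cp=U+184E (starts at byte 0)
Byte[3]=D2: 2-byte lead, need 1 cont bytes. acc=0x12
Byte[4]=9A: continuation. acc=(acc<<6)|0x1A=0x49A
Completed: cp=U+049A (starts at byte 3)
Byte[5]=F0: 4-byte lead, need 3 cont bytes. acc=0x0
Byte[6]=A4: continuation. acc=(acc<<6)|0x24=0x24
Byte[7]: stream ended, expected continuation. INVALID

Answer: 7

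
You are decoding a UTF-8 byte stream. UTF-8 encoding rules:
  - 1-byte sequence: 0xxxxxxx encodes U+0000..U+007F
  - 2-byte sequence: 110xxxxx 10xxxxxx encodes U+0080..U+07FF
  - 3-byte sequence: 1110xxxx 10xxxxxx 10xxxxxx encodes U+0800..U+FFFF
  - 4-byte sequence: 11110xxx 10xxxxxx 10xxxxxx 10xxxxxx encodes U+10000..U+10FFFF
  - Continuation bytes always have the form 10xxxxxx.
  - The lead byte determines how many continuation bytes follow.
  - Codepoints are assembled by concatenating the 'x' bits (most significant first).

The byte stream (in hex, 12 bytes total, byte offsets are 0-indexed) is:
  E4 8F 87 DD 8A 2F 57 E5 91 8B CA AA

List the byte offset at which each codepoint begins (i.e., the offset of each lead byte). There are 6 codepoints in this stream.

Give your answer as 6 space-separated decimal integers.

Answer: 0 3 5 6 7 10

Derivation:
Byte[0]=E4: 3-byte lead, need 2 cont bytes. acc=0x4
Byte[1]=8F: continuation. acc=(acc<<6)|0x0F=0x10F
Byte[2]=87: continuation. acc=(acc<<6)|0x07=0x43C7
Completed: cp=U+43C7 (starts at byte 0)
Byte[3]=DD: 2-byte lead, need 1 cont bytes. acc=0x1D
Byte[4]=8A: continuation. acc=(acc<<6)|0x0A=0x74A
Completed: cp=U+074A (starts at byte 3)
Byte[5]=2F: 1-byte ASCII. cp=U+002F
Byte[6]=57: 1-byte ASCII. cp=U+0057
Byte[7]=E5: 3-byte lead, need 2 cont bytes. acc=0x5
Byte[8]=91: continuation. acc=(acc<<6)|0x11=0x151
Byte[9]=8B: continuation. acc=(acc<<6)|0x0B=0x544B
Completed: cp=U+544B (starts at byte 7)
Byte[10]=CA: 2-byte lead, need 1 cont bytes. acc=0xA
Byte[11]=AA: continuation. acc=(acc<<6)|0x2A=0x2AA
Completed: cp=U+02AA (starts at byte 10)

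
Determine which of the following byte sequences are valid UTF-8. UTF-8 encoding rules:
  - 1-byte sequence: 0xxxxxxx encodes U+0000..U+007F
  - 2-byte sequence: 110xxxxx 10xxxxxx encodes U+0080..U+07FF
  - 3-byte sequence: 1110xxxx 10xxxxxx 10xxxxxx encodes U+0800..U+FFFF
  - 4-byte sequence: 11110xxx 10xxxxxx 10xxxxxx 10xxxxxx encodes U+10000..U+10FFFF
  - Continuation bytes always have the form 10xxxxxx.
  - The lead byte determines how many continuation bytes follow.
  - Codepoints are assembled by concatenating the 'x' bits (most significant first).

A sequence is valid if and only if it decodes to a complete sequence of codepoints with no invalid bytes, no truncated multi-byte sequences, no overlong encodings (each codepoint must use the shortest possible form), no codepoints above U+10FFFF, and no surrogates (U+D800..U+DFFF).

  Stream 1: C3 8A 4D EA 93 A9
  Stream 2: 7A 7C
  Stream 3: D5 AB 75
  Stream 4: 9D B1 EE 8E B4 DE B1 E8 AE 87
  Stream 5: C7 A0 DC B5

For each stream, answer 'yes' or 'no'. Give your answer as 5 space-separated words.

Stream 1: decodes cleanly. VALID
Stream 2: decodes cleanly. VALID
Stream 3: decodes cleanly. VALID
Stream 4: error at byte offset 0. INVALID
Stream 5: decodes cleanly. VALID

Answer: yes yes yes no yes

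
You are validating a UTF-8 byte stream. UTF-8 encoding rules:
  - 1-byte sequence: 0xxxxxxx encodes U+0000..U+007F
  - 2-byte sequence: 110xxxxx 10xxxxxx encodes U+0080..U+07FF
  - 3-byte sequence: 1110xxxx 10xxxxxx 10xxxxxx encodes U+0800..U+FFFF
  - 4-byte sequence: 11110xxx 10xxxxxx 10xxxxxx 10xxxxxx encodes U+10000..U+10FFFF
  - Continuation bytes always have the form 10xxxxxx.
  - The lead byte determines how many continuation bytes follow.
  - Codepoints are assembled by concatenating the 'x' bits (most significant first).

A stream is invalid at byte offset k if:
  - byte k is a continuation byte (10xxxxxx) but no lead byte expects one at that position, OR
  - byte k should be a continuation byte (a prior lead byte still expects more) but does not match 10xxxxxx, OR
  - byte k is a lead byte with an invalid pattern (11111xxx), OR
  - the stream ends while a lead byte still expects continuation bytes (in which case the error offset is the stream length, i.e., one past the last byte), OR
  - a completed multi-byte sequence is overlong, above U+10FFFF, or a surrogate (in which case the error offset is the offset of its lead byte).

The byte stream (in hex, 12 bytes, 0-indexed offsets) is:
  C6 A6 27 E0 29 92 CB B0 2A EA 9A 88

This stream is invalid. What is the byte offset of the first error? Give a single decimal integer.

Byte[0]=C6: 2-byte lead, need 1 cont bytes. acc=0x6
Byte[1]=A6: continuation. acc=(acc<<6)|0x26=0x1A6
Completed: cp=U+01A6 (starts at byte 0)
Byte[2]=27: 1-byte ASCII. cp=U+0027
Byte[3]=E0: 3-byte lead, need 2 cont bytes. acc=0x0
Byte[4]=29: expected 10xxxxxx continuation. INVALID

Answer: 4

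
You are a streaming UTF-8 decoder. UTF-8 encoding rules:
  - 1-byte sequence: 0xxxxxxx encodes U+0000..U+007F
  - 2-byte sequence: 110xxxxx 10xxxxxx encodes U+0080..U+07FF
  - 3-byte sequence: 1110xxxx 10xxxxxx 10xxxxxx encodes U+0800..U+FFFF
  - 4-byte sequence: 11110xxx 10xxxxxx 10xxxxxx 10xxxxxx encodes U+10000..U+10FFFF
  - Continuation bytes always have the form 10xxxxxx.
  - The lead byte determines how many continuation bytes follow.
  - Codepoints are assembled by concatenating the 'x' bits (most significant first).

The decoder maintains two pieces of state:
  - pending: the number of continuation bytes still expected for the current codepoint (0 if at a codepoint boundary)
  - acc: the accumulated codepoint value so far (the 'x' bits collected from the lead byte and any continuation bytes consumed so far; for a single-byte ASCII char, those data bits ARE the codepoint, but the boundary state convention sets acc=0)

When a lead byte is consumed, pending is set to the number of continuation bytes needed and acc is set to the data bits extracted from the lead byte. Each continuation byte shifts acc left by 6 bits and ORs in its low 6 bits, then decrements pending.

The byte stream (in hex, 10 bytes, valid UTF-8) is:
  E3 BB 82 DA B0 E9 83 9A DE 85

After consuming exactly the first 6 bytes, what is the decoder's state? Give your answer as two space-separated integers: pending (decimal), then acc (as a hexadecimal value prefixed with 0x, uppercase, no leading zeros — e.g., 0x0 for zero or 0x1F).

Answer: 2 0x9

Derivation:
Byte[0]=E3: 3-byte lead. pending=2, acc=0x3
Byte[1]=BB: continuation. acc=(acc<<6)|0x3B=0xFB, pending=1
Byte[2]=82: continuation. acc=(acc<<6)|0x02=0x3EC2, pending=0
Byte[3]=DA: 2-byte lead. pending=1, acc=0x1A
Byte[4]=B0: continuation. acc=(acc<<6)|0x30=0x6B0, pending=0
Byte[5]=E9: 3-byte lead. pending=2, acc=0x9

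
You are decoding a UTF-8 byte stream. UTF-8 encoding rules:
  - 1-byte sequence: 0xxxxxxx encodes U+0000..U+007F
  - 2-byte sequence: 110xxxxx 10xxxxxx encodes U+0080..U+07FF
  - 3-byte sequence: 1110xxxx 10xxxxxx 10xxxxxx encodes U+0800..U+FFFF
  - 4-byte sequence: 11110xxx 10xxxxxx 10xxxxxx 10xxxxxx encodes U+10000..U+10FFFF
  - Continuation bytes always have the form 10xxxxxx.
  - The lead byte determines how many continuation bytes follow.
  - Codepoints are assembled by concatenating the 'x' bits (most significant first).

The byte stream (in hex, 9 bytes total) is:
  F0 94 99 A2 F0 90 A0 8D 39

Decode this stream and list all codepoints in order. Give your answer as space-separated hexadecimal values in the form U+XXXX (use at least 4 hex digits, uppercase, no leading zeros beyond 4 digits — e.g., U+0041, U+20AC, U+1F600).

Answer: U+14662 U+1080D U+0039

Derivation:
Byte[0]=F0: 4-byte lead, need 3 cont bytes. acc=0x0
Byte[1]=94: continuation. acc=(acc<<6)|0x14=0x14
Byte[2]=99: continuation. acc=(acc<<6)|0x19=0x519
Byte[3]=A2: continuation. acc=(acc<<6)|0x22=0x14662
Completed: cp=U+14662 (starts at byte 0)
Byte[4]=F0: 4-byte lead, need 3 cont bytes. acc=0x0
Byte[5]=90: continuation. acc=(acc<<6)|0x10=0x10
Byte[6]=A0: continuation. acc=(acc<<6)|0x20=0x420
Byte[7]=8D: continuation. acc=(acc<<6)|0x0D=0x1080D
Completed: cp=U+1080D (starts at byte 4)
Byte[8]=39: 1-byte ASCII. cp=U+0039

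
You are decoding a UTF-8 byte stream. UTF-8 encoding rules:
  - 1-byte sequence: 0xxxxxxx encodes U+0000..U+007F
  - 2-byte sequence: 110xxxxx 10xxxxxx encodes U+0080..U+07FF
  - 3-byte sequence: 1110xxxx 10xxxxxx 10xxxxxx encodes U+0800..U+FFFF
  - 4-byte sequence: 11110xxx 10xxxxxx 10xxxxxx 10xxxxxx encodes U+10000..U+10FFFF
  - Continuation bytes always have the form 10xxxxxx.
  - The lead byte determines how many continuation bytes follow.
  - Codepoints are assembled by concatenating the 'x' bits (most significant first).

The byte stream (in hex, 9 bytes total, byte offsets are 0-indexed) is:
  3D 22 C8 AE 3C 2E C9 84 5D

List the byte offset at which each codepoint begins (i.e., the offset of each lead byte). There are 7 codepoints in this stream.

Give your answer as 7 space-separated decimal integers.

Answer: 0 1 2 4 5 6 8

Derivation:
Byte[0]=3D: 1-byte ASCII. cp=U+003D
Byte[1]=22: 1-byte ASCII. cp=U+0022
Byte[2]=C8: 2-byte lead, need 1 cont bytes. acc=0x8
Byte[3]=AE: continuation. acc=(acc<<6)|0x2E=0x22E
Completed: cp=U+022E (starts at byte 2)
Byte[4]=3C: 1-byte ASCII. cp=U+003C
Byte[5]=2E: 1-byte ASCII. cp=U+002E
Byte[6]=C9: 2-byte lead, need 1 cont bytes. acc=0x9
Byte[7]=84: continuation. acc=(acc<<6)|0x04=0x244
Completed: cp=U+0244 (starts at byte 6)
Byte[8]=5D: 1-byte ASCII. cp=U+005D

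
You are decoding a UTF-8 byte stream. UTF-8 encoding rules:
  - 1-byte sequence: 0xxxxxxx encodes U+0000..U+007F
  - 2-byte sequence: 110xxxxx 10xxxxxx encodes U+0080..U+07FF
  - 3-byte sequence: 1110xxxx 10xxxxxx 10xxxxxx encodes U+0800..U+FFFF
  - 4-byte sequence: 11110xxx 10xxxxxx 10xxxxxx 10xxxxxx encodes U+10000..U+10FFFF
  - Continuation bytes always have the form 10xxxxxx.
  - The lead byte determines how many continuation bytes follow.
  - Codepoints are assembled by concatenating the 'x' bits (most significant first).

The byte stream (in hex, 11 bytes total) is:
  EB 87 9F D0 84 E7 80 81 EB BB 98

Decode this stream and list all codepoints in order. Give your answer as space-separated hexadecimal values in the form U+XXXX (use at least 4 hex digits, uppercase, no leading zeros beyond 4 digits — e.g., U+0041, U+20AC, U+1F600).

Answer: U+B1DF U+0404 U+7001 U+BED8

Derivation:
Byte[0]=EB: 3-byte lead, need 2 cont bytes. acc=0xB
Byte[1]=87: continuation. acc=(acc<<6)|0x07=0x2C7
Byte[2]=9F: continuation. acc=(acc<<6)|0x1F=0xB1DF
Completed: cp=U+B1DF (starts at byte 0)
Byte[3]=D0: 2-byte lead, need 1 cont bytes. acc=0x10
Byte[4]=84: continuation. acc=(acc<<6)|0x04=0x404
Completed: cp=U+0404 (starts at byte 3)
Byte[5]=E7: 3-byte lead, need 2 cont bytes. acc=0x7
Byte[6]=80: continuation. acc=(acc<<6)|0x00=0x1C0
Byte[7]=81: continuation. acc=(acc<<6)|0x01=0x7001
Completed: cp=U+7001 (starts at byte 5)
Byte[8]=EB: 3-byte lead, need 2 cont bytes. acc=0xB
Byte[9]=BB: continuation. acc=(acc<<6)|0x3B=0x2FB
Byte[10]=98: continuation. acc=(acc<<6)|0x18=0xBED8
Completed: cp=U+BED8 (starts at byte 8)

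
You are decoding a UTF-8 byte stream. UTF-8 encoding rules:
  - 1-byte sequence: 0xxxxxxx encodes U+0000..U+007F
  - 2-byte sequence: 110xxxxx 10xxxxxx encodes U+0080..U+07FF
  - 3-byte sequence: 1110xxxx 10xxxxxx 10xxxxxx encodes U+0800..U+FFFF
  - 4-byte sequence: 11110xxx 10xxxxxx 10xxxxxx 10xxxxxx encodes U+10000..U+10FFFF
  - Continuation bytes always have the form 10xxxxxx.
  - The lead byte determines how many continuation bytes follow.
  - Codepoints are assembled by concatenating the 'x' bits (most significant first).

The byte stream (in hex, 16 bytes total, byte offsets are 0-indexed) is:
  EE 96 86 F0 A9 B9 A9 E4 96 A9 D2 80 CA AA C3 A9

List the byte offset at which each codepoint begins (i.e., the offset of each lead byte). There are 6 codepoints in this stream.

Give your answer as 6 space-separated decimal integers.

Byte[0]=EE: 3-byte lead, need 2 cont bytes. acc=0xE
Byte[1]=96: continuation. acc=(acc<<6)|0x16=0x396
Byte[2]=86: continuation. acc=(acc<<6)|0x06=0xE586
Completed: cp=U+E586 (starts at byte 0)
Byte[3]=F0: 4-byte lead, need 3 cont bytes. acc=0x0
Byte[4]=A9: continuation. acc=(acc<<6)|0x29=0x29
Byte[5]=B9: continuation. acc=(acc<<6)|0x39=0xA79
Byte[6]=A9: continuation. acc=(acc<<6)|0x29=0x29E69
Completed: cp=U+29E69 (starts at byte 3)
Byte[7]=E4: 3-byte lead, need 2 cont bytes. acc=0x4
Byte[8]=96: continuation. acc=(acc<<6)|0x16=0x116
Byte[9]=A9: continuation. acc=(acc<<6)|0x29=0x45A9
Completed: cp=U+45A9 (starts at byte 7)
Byte[10]=D2: 2-byte lead, need 1 cont bytes. acc=0x12
Byte[11]=80: continuation. acc=(acc<<6)|0x00=0x480
Completed: cp=U+0480 (starts at byte 10)
Byte[12]=CA: 2-byte lead, need 1 cont bytes. acc=0xA
Byte[13]=AA: continuation. acc=(acc<<6)|0x2A=0x2AA
Completed: cp=U+02AA (starts at byte 12)
Byte[14]=C3: 2-byte lead, need 1 cont bytes. acc=0x3
Byte[15]=A9: continuation. acc=(acc<<6)|0x29=0xE9
Completed: cp=U+00E9 (starts at byte 14)

Answer: 0 3 7 10 12 14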